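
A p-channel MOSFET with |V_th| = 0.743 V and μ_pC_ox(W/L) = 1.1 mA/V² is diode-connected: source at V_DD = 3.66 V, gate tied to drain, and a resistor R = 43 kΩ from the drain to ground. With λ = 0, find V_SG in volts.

V_SG = 1.07 V

With gate tied to drain, V_SG = V_SD ≥ V_SG − |V_th|, so the device is in saturation.
KCL at the drain: ½ k_p (V_SG − |V_th|)² = (V_DD − V_SG)/R.
Let x = V_SG − 0.743. Then 23.7 x² + x − 2.917 = 0, giving x = 0.331 V (positive root), so V_SG = 1.07 V.
I_D = (V_DD − V_SG)/R = (3.66 − 1.07) / 43 = 0.0601 mA.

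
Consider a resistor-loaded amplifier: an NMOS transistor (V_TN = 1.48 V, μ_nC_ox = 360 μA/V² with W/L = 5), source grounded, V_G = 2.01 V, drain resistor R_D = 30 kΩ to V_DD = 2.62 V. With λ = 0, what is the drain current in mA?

I_D = 0.0841 mA

V_GS = V_G = 2.01 V, so V_ov = 2.01 − 1.48 = 0.53 V.
k_n = μ_nC_ox · (W/L) = 1.8 mA/V².
Assume saturation: I_D = ½ k_n V_ov² = 0.5 × 1.8 × 0.53² = 0.253 mA, giving V_DS = V_DD − I_D R_D = 2.62 − 0.253 × 30 = -4.96 V.
But -4.96 V < V_ov = 0.53 V, so the device is actually in triode.
In triode I_D = k_n[V_ov V_DS − ½ V_DS²] and I_D = (V_DD − V_DS)/R_D. Equating: 27 V_DS² − 29.62 V_DS + 2.62 = 0, giving V_DS = 0.097 V (the root below V_ov).
I_D = (2.62 − 0.097) / 30 = 0.0841 mA.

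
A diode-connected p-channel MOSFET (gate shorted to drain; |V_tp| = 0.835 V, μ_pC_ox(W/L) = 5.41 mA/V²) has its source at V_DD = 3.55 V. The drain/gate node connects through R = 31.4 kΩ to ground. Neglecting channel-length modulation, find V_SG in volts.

With gate tied to drain, V_SG = V_SD ≥ V_SG − |V_tp|, so the device is in saturation.
KCL at the drain: ½ k_p (V_SG − |V_tp|)² = (V_DD − V_SG)/R.
Let x = V_SG − 0.835. Then 84.9 x² + x − 2.715 = 0, giving x = 0.173 V (positive root), so V_SG = 1.01 V.
I_D = (V_DD − V_SG)/R = (3.55 − 1.01) / 31.4 = 0.081 mA.

V_SG = 1.01 V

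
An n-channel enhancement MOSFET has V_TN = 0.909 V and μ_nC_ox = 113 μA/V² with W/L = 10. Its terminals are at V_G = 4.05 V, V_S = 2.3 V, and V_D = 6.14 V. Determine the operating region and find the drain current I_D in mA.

Saturation; I_D = 0.400 mA

V_GS = V_G − V_S = 4.05 − 2.3 = 1.75 V; V_DS = V_D − V_S = 6.14 − 2.3 = 3.84 V.
k_n = μ_nC_ox · (W/L) = 1.13 mA/V².
V_ov = V_GS − V_TN = 1.75 − 0.909 = 0.841 V.
Since V_DS = 3.84 V ≥ V_ov = 0.841 V, the device is in saturation.
I_D = ½ k_n V_ov² = 0.5 × 1.13 × 0.841² = 0.4 mA.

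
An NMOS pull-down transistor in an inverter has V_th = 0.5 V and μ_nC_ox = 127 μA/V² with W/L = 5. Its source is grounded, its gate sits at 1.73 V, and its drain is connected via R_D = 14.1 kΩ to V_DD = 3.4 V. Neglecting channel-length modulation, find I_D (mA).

I_D = 0.218 mA

V_GS = V_G = 1.73 V, so V_ov = 1.73 − 0.5 = 1.23 V.
k_n = μ_nC_ox · (W/L) = 0.635 mA/V².
Assume saturation: I_D = ½ k_n V_ov² = 0.5 × 0.635 × 1.23² = 0.48 mA, giving V_DS = V_DD − I_D R_D = 3.4 − 0.48 × 14.1 = -3.37 V.
But -3.37 V < V_ov = 1.23 V, so the device is actually in triode.
In triode I_D = k_n[V_ov V_DS − ½ V_DS²] and I_D = (V_DD − V_DS)/R_D. Equating: 4.48 V_DS² − 12.01 V_DS + 3.4 = 0, giving V_DS = 0.322 V (the root below V_ov).
I_D = (3.4 − 0.322) / 14.1 = 0.218 mA.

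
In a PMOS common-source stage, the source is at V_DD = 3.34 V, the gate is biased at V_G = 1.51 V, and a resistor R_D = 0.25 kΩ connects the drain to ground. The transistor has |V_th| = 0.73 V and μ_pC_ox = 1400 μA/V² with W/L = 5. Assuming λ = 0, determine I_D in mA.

I_D = 4.23 mA

V_SG = V_DD − V_G = 3.34 − 1.51 = 1.83 V, so V_ov = 1.83 − 0.73 = 1.1 V.
k_p = μ_pC_ox · (W/L) = 7 mA/V².
Assume saturation: I_D = ½ k_p V_ov² = 0.5 × 7 × 1.1² = 4.23 mA, giving V_SD = V_DD − I_D R_D = 3.34 − 4.23 × 0.25 = 2.28 V.
V_SD = 2.28 V ≥ V_ov = 1.1 V, confirming saturation.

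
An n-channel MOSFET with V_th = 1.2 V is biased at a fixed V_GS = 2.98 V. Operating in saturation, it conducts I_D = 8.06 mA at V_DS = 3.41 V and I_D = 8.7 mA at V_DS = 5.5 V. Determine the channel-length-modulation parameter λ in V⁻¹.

With V_GS fixed, I_D ∝ (1 + λ V_DS) in saturation, so I_D2/I_D1 = (1 + λ V_DS2)/(1 + λ V_DS1).
8.7/8.06 = 1.079 = (1 + 5.5 λ)/(1 + 3.41 λ).
Solving: λ (I_D1 V_DS2 − I_D2 V_DS1) = I_D2 − I_D1, so λ = (8.7 − 8.06) / (8.06 × 5.5 − 8.7 × 3.41) = 0.64 / 14.7 = 0.0436 V⁻¹.

λ = 0.0436 V⁻¹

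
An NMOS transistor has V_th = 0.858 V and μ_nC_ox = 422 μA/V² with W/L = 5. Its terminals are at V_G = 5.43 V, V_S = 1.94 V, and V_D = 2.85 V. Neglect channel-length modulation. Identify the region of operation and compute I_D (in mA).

V_GS = V_G − V_S = 5.43 − 1.94 = 3.49 V; V_DS = V_D − V_S = 2.85 − 1.94 = 0.91 V.
k_n = μ_nC_ox · (W/L) = 2.11 mA/V².
V_ov = V_GS − V_th = 3.49 − 0.858 = 2.63 V.
Since V_DS = 0.91 V < V_ov = 2.63 V, the device is in the triode region.
I_D = k_n [V_ov · V_DS − ½ V_DS²] = 2.11 × [2.63 × 0.91 − 0.5 × 0.91²] = 4.18 mA.

Triode; I_D = 4.18 mA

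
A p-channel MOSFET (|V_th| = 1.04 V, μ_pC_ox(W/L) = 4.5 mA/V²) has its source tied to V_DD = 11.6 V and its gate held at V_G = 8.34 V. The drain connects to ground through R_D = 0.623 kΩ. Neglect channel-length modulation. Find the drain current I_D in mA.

I_D = 11.1 mA

V_SG = V_DD − V_G = 11.6 − 8.34 = 3.26 V, so V_ov = 3.26 − 1.04 = 2.22 V.
Assume saturation: I_D = ½ k_p V_ov² = 0.5 × 4.5 × 2.22² = 11.1 mA, giving V_SD = V_DD − I_D R_D = 11.6 − 11.1 × 0.623 = 4.69 V.
V_SD = 4.69 V ≥ V_ov = 2.22 V, confirming saturation.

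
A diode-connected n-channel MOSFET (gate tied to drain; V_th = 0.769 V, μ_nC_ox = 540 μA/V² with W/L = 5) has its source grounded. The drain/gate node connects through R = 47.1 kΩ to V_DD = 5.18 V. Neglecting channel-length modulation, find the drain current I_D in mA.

With gate tied to drain, V_GS = V_DS ≥ V_GS − V_th, so the device is in saturation.
k_n = μ_nC_ox · (W/L) = 2.7 mA/V².
KCL at the drain: ½ k_n (V_GS − V_th)² = (V_DD − V_GS)/R.
Let x = V_GS − 0.769. Then 63.6 x² + x − 4.411 = 0, giving x = 0.256 V (positive root), so V_GS = 1.02 V.
I_D = (V_DD − V_GS)/R = (5.18 − 1.02) / 47.1 = 0.0882 mA.

I_D = 0.0882 mA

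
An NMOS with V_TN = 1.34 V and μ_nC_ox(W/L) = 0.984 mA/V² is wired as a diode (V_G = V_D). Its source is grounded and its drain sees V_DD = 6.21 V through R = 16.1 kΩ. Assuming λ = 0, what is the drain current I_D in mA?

With gate tied to drain, V_GS = V_DS ≥ V_GS − V_TN, so the device is in saturation.
KCL at the drain: ½ k_n (V_GS − V_TN)² = (V_DD − V_GS)/R.
Let x = V_GS − 1.34. Then 7.92 x² + x − 4.87 = 0, giving x = 0.724 V (positive root), so V_GS = 2.06 V.
I_D = (V_DD − V_GS)/R = (6.21 − 2.06) / 16.1 = 0.258 mA.

I_D = 0.258 mA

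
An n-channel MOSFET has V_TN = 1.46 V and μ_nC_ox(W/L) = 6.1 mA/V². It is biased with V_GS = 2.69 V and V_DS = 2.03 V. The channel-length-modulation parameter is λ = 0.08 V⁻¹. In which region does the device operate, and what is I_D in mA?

V_ov = V_GS − V_TN = 2.69 − 1.46 = 1.23 V.
Since V_DS = 2.03 V ≥ V_ov = 1.23 V, the device is in saturation.
I_D = ½ k_n V_ov² (1 + λ V_DS) = 0.5 × 6.1 × 1.23² × (1 + 0.08 × 2.03) = 5.36 mA.

Saturation; I_D = 5.36 mA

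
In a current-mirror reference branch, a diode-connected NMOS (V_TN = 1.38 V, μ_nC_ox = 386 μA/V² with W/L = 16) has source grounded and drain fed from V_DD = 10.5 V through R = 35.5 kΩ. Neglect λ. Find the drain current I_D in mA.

With gate tied to drain, V_GS = V_DS ≥ V_GS − V_TN, so the device is in saturation.
k_n = μ_nC_ox · (W/L) = 6.176 mA/V².
KCL at the drain: ½ k_n (V_GS − V_TN)² = (V_DD − V_GS)/R.
Let x = V_GS − 1.38. Then 110 x² + x − 9.12 = 0, giving x = 0.284 V (positive root), so V_GS = 1.66 V.
I_D = (V_DD − V_GS)/R = (10.5 − 1.66) / 35.5 = 0.249 mA.

I_D = 0.249 mA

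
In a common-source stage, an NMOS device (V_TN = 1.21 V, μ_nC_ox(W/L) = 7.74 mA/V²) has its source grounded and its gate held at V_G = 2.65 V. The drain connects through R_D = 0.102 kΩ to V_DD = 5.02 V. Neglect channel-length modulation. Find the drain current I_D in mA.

V_GS = V_G = 2.65 V, so V_ov = 2.65 − 1.21 = 1.44 V.
Assume saturation: I_D = ½ k_n V_ov² = 0.5 × 7.74 × 1.44² = 8.02 mA, giving V_DS = V_DD − I_D R_D = 5.02 − 8.02 × 0.102 = 4.2 V.
V_DS = 4.2 V ≥ V_ov = 1.44 V, confirming saturation.

I_D = 8.02 mA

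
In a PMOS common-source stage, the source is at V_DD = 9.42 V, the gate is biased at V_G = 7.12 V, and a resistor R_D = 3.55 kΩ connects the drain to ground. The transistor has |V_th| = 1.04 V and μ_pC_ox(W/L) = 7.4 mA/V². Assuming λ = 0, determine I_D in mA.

V_SG = V_DD − V_G = 9.42 − 7.12 = 2.3 V, so V_ov = 2.3 − 1.04 = 1.26 V.
Assume saturation: I_D = ½ k_p V_ov² = 0.5 × 7.4 × 1.26² = 5.87 mA, giving V_SD = V_DD − I_D R_D = 9.42 − 5.87 × 3.55 = -11.4 V.
But -11.4 V < V_ov = 1.26 V, so the device is actually in triode.
In triode I_D = k_p[V_ov V_SD − ½ V_SD²] and I_D = (V_DD − V_SD)/R_D. Equating: 13.1 V_SD² − 34.1 V_SD + 9.42 = 0, giving V_SD = 0.314 V (the root below V_ov).
I_D = (9.42 − 0.314) / 3.55 = 2.56 mA.

I_D = 2.56 mA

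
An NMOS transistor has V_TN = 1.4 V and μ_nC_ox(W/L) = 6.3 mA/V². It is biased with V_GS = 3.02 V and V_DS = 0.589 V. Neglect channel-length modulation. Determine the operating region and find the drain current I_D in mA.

Triode; I_D = 4.92 mA

V_ov = V_GS − V_TN = 3.02 − 1.4 = 1.62 V.
Since V_DS = 0.589 V < V_ov = 1.62 V, the device is in the triode region.
I_D = k_n [V_ov · V_DS − ½ V_DS²] = 6.3 × [1.62 × 0.589 − 0.5 × 0.589²] = 4.92 mA.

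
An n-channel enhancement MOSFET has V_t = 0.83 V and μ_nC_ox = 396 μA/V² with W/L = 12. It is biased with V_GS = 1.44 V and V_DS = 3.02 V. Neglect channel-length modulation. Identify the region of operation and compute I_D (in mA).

Saturation; I_D = 0.884 mA

k_n = μ_nC_ox · (W/L) = 4.752 mA/V².
V_ov = V_GS − V_t = 1.44 − 0.83 = 0.61 V.
Since V_DS = 3.02 V ≥ V_ov = 0.61 V, the device is in saturation.
I_D = ½ k_n V_ov² = 0.5 × 4.752 × 0.61² = 0.884 mA.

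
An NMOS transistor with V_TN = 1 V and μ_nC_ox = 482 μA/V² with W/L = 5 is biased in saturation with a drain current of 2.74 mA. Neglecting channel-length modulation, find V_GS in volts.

k_n = μ_nC_ox · (W/L) = 2.41 mA/V².
In saturation I_D = ½ k_n (V_GS − V_TN)², so V_GS − V_TN = √(2 I_D / k_n) = √(2 × 2.74 / 2.41) = 1.51 V.
V_GS = 1 + 1.51 = 2.51 V.

V_GS = 2.51 V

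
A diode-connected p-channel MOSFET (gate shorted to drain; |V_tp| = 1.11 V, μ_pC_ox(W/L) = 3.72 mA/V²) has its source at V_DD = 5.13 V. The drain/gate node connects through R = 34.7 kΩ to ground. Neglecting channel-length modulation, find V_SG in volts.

With gate tied to drain, V_SG = V_SD ≥ V_SG − |V_tp|, so the device is in saturation.
KCL at the drain: ½ k_p (V_SG − |V_tp|)² = (V_DD − V_SG)/R.
Let x = V_SG − 1.11. Then 64.5 x² + x − 4.02 = 0, giving x = 0.242 V (positive root), so V_SG = 1.35 V.
I_D = (V_DD − V_SG)/R = (5.13 − 1.35) / 34.7 = 0.109 mA.

V_SG = 1.35 V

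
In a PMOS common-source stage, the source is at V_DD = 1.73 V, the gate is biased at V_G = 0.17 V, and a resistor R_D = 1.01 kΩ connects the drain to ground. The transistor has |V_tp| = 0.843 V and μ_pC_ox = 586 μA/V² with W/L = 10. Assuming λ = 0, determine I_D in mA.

V_SG = V_DD − V_G = 1.73 − 0.17 = 1.56 V, so V_ov = 1.56 − 0.843 = 0.717 V.
k_p = μ_pC_ox · (W/L) = 5.86 mA/V².
Assume saturation: I_D = ½ k_p V_ov² = 0.5 × 5.86 × 0.717² = 1.51 mA, giving V_SD = V_DD − I_D R_D = 1.73 − 1.51 × 1.01 = 0.209 V.
But 0.209 V < V_ov = 0.717 V, so the device is actually in triode.
In triode I_D = k_p[V_ov V_SD − ½ V_SD²] and I_D = (V_DD − V_SD)/R_D. Equating: 2.96 V_SD² − 5.244 V_SD + 1.73 = 0, giving V_SD = 0.438 V (the root below V_ov).
I_D = (1.73 − 0.438) / 1.01 = 1.28 mA.

I_D = 1.28 mA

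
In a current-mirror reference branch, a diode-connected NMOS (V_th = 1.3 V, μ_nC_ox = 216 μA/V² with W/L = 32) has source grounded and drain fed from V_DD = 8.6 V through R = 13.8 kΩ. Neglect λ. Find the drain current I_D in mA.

With gate tied to drain, V_GS = V_DS ≥ V_GS − V_th, so the device is in saturation.
k_n = μ_nC_ox · (W/L) = 6.912 mA/V².
KCL at the drain: ½ k_n (V_GS − V_th)² = (V_DD − V_GS)/R.
Let x = V_GS − 1.3. Then 47.7 x² + x − 7.3 = 0, giving x = 0.381 V (positive root), so V_GS = 1.68 V.
I_D = (V_DD − V_GS)/R = (8.6 − 1.68) / 13.8 = 0.501 mA.

I_D = 0.501 mA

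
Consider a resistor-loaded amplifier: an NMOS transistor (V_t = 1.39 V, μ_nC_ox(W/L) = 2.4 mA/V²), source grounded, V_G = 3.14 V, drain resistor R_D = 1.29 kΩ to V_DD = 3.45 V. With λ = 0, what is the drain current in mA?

V_GS = V_G = 3.14 V, so V_ov = 3.14 − 1.39 = 1.75 V.
Assume saturation: I_D = ½ k_n V_ov² = 0.5 × 2.4 × 1.75² = 3.68 mA, giving V_DS = V_DD − I_D R_D = 3.45 − 3.68 × 1.29 = -1.29 V.
But -1.29 V < V_ov = 1.75 V, so the device is actually in triode.
In triode I_D = k_n[V_ov V_DS − ½ V_DS²] and I_D = (V_DD − V_DS)/R_D. Equating: 1.55 V_DS² − 6.418 V_DS + 3.45 = 0, giving V_DS = 0.635 V (the root below V_ov).
I_D = (3.45 − 0.635) / 1.29 = 2.18 mA.

I_D = 2.18 mA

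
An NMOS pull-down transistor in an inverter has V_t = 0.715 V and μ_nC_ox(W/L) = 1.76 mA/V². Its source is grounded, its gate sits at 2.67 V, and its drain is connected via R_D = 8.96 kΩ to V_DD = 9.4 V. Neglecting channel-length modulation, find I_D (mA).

V_GS = V_G = 2.67 V, so V_ov = 2.67 − 0.715 = 1.96 V.
Assume saturation: I_D = ½ k_n V_ov² = 0.5 × 1.76 × 1.96² = 3.36 mA, giving V_DS = V_DD − I_D R_D = 9.4 − 3.36 × 8.96 = -20.7 V.
But -20.7 V < V_ov = 1.96 V, so the device is actually in triode.
In triode I_D = k_n[V_ov V_DS − ½ V_DS²] and I_D = (V_DD − V_DS)/R_D. Equating: 7.88 V_DS² − 31.83 V_DS + 9.4 = 0, giving V_DS = 0.321 V (the root below V_ov).
I_D = (9.4 − 0.321) / 8.96 = 1.01 mA.

I_D = 1.01 mA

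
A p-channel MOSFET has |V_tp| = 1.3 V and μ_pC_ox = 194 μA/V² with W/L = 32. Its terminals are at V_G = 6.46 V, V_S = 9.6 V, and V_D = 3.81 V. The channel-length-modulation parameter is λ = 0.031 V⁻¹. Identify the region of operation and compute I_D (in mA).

V_SG = V_S − V_G = 9.6 − 6.46 = 3.14 V; V_SD = V_S − V_D = 9.6 − 3.81 = 5.79 V.
k_p = μ_pC_ox · (W/L) = 6.208 mA/V².
V_ov = V_SG − |V_tp| = 3.14 − 1.3 = 1.84 V.
Since V_SD = 5.79 V ≥ V_ov = 1.84 V, the device is in saturation.
I_D = ½ k_p V_ov² (1 + λ V_SD) = 0.5 × 6.208 × 1.84² × (1 + 0.031 × 5.79) = 12.4 mA.

Saturation; I_D = 12.4 mA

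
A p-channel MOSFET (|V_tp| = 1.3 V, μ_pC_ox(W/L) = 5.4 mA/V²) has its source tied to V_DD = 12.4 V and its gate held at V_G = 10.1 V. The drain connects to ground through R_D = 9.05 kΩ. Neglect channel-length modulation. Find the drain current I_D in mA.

I_D = 1.34 mA

V_SG = V_DD − V_G = 12.4 − 10.1 = 2.3 V, so V_ov = 2.3 − 1.3 = 1 V.
Assume saturation: I_D = ½ k_p V_ov² = 0.5 × 5.4 × 1² = 2.7 mA, giving V_SD = V_DD − I_D R_D = 12.4 − 2.7 × 9.05 = -12 V.
But -12 V < V_ov = 1 V, so the device is actually in triode.
In triode I_D = k_p[V_ov V_SD − ½ V_SD²] and I_D = (V_DD − V_SD)/R_D. Equating: 24.4 V_SD² − 49.87 V_SD + 12.4 = 0, giving V_SD = 0.29 V (the root below V_ov).
I_D = (12.4 − 0.29) / 9.05 = 1.34 mA.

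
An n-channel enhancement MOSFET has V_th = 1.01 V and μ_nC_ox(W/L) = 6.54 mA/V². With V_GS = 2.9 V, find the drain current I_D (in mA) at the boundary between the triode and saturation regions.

At the boundary V_DS = V_ov = V_GS − V_th = 2.9 − 1.01 = 1.89 V.
I_D = ½ k_n V_ov² = 0.5 × 6.54 × 1.89² = 11.7 mA.

I_D = 11.7 mA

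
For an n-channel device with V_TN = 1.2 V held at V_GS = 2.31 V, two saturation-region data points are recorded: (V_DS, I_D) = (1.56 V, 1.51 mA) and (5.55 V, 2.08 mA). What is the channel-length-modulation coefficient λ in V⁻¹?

With V_GS fixed, I_D ∝ (1 + λ V_DS) in saturation, so I_D2/I_D1 = (1 + λ V_DS2)/(1 + λ V_DS1).
2.08/1.51 = 1.377 = (1 + 5.55 λ)/(1 + 1.56 λ).
Solving: λ (I_D1 V_DS2 − I_D2 V_DS1) = I_D2 − I_D1, so λ = (2.08 − 1.51) / (1.51 × 5.55 − 2.08 × 1.56) = 0.57 / 5.14 = 0.111 V⁻¹.

λ = 0.111 V⁻¹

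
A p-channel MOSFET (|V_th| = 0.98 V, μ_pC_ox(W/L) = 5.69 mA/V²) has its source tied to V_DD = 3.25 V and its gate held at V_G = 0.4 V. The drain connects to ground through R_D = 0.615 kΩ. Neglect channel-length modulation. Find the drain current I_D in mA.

I_D = 4.50 mA

V_SG = V_DD − V_G = 3.25 − 0.4 = 2.85 V, so V_ov = 2.85 − 0.98 = 1.87 V.
Assume saturation: I_D = ½ k_p V_ov² = 0.5 × 5.69 × 1.87² = 9.95 mA, giving V_SD = V_DD − I_D R_D = 3.25 − 9.95 × 0.615 = -2.87 V.
But -2.87 V < V_ov = 1.87 V, so the device is actually in triode.
In triode I_D = k_p[V_ov V_SD − ½ V_SD²] and I_D = (V_DD − V_SD)/R_D. Equating: 1.75 V_SD² − 7.544 V_SD + 3.25 = 0, giving V_SD = 0.485 V (the root below V_ov).
I_D = (3.25 − 0.485) / 0.615 = 4.5 mA.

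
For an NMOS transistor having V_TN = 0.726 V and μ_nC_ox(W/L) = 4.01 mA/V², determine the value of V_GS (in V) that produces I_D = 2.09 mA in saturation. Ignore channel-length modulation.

In saturation I_D = ½ k_n (V_GS − V_TN)², so V_GS − V_TN = √(2 I_D / k_n) = √(2 × 2.09 / 4.01) = 1.02 V.
V_GS = 0.726 + 1.02 = 1.75 V.

V_GS = 1.75 V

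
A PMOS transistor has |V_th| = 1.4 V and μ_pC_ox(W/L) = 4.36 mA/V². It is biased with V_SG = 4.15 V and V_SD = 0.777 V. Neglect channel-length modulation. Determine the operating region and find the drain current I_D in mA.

Triode; I_D = 8.00 mA

V_ov = V_SG − |V_th| = 4.15 − 1.4 = 2.75 V.
Since V_SD = 0.777 V < V_ov = 2.75 V, the device is in the triode region.
I_D = k_p [V_ov · V_SD − ½ V_SD²] = 4.36 × [2.75 × 0.777 − 0.5 × 0.777²] = 8 mA.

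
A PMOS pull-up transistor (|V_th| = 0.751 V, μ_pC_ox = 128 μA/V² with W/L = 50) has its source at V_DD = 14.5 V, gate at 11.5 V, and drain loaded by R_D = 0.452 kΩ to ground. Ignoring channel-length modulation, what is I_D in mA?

V_SG = V_DD − V_G = 14.5 − 11.5 = 3 V, so V_ov = 3 − 0.751 = 2.25 V.
k_p = μ_pC_ox · (W/L) = 6.4 mA/V².
Assume saturation: I_D = ½ k_p V_ov² = 0.5 × 6.4 × 2.25² = 16.2 mA, giving V_SD = V_DD − I_D R_D = 14.5 − 16.2 × 0.452 = 7.18 V.
V_SD = 7.18 V ≥ V_ov = 2.25 V, confirming saturation.

I_D = 16.2 mA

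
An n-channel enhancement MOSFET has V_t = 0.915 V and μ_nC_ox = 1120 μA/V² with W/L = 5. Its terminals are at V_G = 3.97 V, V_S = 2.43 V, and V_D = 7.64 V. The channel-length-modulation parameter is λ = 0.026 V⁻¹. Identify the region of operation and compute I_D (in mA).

V_GS = V_G − V_S = 3.97 − 2.43 = 1.54 V; V_DS = V_D − V_S = 7.64 − 2.43 = 5.21 V.
k_n = μ_nC_ox · (W/L) = 5.6 mA/V².
V_ov = V_GS − V_t = 1.54 − 0.915 = 0.625 V.
Since V_DS = 5.21 V ≥ V_ov = 0.625 V, the device is in saturation.
I_D = ½ k_n V_ov² (1 + λ V_DS) = 0.5 × 5.6 × 0.625² × (1 + 0.026 × 5.21) = 1.24 mA.

Saturation; I_D = 1.24 mA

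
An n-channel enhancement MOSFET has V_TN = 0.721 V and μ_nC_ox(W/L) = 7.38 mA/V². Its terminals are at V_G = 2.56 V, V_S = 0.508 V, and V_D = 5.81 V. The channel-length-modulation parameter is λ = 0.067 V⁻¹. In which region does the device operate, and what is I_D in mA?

Saturation; I_D = 8.86 mA

V_GS = V_G − V_S = 2.56 − 0.508 = 2.05 V; V_DS = V_D − V_S = 5.81 − 0.508 = 5.3 V.
V_ov = V_GS − V_TN = 2.05 − 0.721 = 1.33 V.
Since V_DS = 5.3 V ≥ V_ov = 1.33 V, the device is in saturation.
I_D = ½ k_n V_ov² (1 + λ V_DS) = 0.5 × 7.38 × 1.33² × (1 + 0.067 × 5.3) = 8.86 mA.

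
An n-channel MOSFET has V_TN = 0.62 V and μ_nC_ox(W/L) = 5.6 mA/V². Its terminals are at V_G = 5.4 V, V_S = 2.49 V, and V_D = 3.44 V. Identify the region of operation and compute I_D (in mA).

V_GS = V_G − V_S = 5.4 − 2.49 = 2.91 V; V_DS = V_D − V_S = 3.44 − 2.49 = 0.95 V.
V_ov = V_GS − V_TN = 2.91 − 0.62 = 2.29 V.
Since V_DS = 0.95 V < V_ov = 2.29 V, the device is in the triode region.
I_D = k_n [V_ov · V_DS − ½ V_DS²] = 5.6 × [2.29 × 0.95 − 0.5 × 0.95²] = 9.66 mA.

Triode; I_D = 9.66 mA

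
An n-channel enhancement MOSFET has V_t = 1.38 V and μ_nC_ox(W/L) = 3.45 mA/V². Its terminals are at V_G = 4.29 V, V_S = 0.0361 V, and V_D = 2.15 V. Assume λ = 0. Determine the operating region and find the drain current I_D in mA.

Triode; I_D = 13.3 mA

V_GS = V_G − V_S = 4.29 − 0.0361 = 4.25 V; V_DS = V_D − V_S = 2.15 − 0.0361 = 2.11 V.
V_ov = V_GS − V_t = 4.25 − 1.38 = 2.87 V.
Since V_DS = 2.11 V < V_ov = 2.87 V, the device is in the triode region.
I_D = k_n [V_ov · V_DS − ½ V_DS²] = 3.45 × [2.87 × 2.11 − 0.5 × 2.11²] = 13.3 mA.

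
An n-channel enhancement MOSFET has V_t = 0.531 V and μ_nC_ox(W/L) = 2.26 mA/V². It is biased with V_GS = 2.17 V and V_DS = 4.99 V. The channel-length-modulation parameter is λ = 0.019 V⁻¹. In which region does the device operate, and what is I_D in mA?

V_ov = V_GS − V_t = 2.17 − 0.531 = 1.64 V.
Since V_DS = 4.99 V ≥ V_ov = 1.64 V, the device is in saturation.
I_D = ½ k_n V_ov² (1 + λ V_DS) = 0.5 × 2.26 × 1.64² × (1 + 0.019 × 4.99) = 3.32 mA.

Saturation; I_D = 3.32 mA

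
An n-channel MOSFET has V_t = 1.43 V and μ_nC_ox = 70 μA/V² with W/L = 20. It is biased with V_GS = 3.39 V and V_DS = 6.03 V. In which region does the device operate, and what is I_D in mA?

k_n = μ_nC_ox · (W/L) = 1.4 mA/V².
V_ov = V_GS − V_t = 3.39 − 1.43 = 1.96 V.
Since V_DS = 6.03 V ≥ V_ov = 1.96 V, the device is in saturation.
I_D = ½ k_n V_ov² = 0.5 × 1.4 × 1.96² = 2.69 mA.

Saturation; I_D = 2.69 mA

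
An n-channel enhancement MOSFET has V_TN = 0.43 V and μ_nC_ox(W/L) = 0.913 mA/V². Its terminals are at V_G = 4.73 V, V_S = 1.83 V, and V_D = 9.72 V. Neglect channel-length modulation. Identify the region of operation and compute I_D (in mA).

Saturation; I_D = 2.79 mA

V_GS = V_G − V_S = 4.73 − 1.83 = 2.9 V; V_DS = V_D − V_S = 9.72 − 1.83 = 7.89 V.
V_ov = V_GS − V_TN = 2.9 − 0.43 = 2.47 V.
Since V_DS = 7.89 V ≥ V_ov = 2.47 V, the device is in saturation.
I_D = ½ k_n V_ov² = 0.5 × 0.913 × 2.47² = 2.79 mA.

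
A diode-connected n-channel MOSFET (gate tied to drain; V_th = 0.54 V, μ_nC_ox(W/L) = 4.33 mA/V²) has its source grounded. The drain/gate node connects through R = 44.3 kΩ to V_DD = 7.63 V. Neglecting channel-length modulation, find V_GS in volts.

With gate tied to drain, V_GS = V_DS ≥ V_GS − V_th, so the device is in saturation.
KCL at the drain: ½ k_n (V_GS − V_th)² = (V_DD − V_GS)/R.
Let x = V_GS − 0.54. Then 95.9 x² + x − 7.09 = 0, giving x = 0.267 V (positive root), so V_GS = 0.807 V.
I_D = (V_DD − V_GS)/R = (7.63 − 0.807) / 44.3 = 0.154 mA.

V_GS = 0.807 V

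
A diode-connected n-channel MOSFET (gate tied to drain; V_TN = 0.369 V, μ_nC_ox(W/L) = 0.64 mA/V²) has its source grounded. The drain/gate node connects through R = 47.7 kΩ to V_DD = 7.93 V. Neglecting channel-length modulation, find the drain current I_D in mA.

I_D = 0.144 mA

With gate tied to drain, V_GS = V_DS ≥ V_GS − V_TN, so the device is in saturation.
KCL at the drain: ½ k_n (V_GS − V_TN)² = (V_DD − V_GS)/R.
Let x = V_GS − 0.369. Then 15.3 x² + x − 7.561 = 0, giving x = 0.672 V (positive root), so V_GS = 1.04 V.
I_D = (V_DD − V_GS)/R = (7.93 − 1.04) / 47.7 = 0.144 mA.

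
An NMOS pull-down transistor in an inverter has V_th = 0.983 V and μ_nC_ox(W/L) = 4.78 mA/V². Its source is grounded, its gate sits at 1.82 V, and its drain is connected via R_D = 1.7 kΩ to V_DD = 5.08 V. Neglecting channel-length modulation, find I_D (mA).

V_GS = V_G = 1.82 V, so V_ov = 1.82 − 0.983 = 0.837 V.
Assume saturation: I_D = ½ k_n V_ov² = 0.5 × 4.78 × 0.837² = 1.67 mA, giving V_DS = V_DD − I_D R_D = 5.08 − 1.67 × 1.7 = 2.23 V.
V_DS = 2.23 V ≥ V_ov = 0.837 V, confirming saturation.

I_D = 1.67 mA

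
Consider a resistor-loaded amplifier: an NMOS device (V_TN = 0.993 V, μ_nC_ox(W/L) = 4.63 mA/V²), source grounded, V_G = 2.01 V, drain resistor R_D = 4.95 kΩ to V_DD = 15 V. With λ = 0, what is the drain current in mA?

V_GS = V_G = 2.01 V, so V_ov = 2.01 − 0.993 = 1.02 V.
Assume saturation: I_D = ½ k_n V_ov² = 0.5 × 4.63 × 1.02² = 2.39 mA, giving V_DS = V_DD − I_D R_D = 15 − 2.39 × 4.95 = 3.15 V.
V_DS = 3.15 V ≥ V_ov = 1.02 V, confirming saturation.

I_D = 2.39 mA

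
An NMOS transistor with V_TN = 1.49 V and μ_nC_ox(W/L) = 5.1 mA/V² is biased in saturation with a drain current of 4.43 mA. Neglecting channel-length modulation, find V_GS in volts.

In saturation I_D = ½ k_n (V_GS − V_TN)², so V_GS − V_TN = √(2 I_D / k_n) = √(2 × 4.43 / 5.1) = 1.32 V.
V_GS = 1.49 + 1.32 = 2.81 V.

V_GS = 2.81 V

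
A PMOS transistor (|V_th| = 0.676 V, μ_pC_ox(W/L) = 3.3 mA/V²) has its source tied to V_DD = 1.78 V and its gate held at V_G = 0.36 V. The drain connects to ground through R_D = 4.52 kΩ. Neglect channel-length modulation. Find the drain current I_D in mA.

I_D = 0.358 mA

V_SG = V_DD − V_G = 1.78 − 0.36 = 1.42 V, so V_ov = 1.42 − 0.676 = 0.744 V.
Assume saturation: I_D = ½ k_p V_ov² = 0.5 × 3.3 × 0.744² = 0.913 mA, giving V_SD = V_DD − I_D R_D = 1.78 − 0.913 × 4.52 = -2.35 V.
But -2.35 V < V_ov = 0.744 V, so the device is actually in triode.
In triode I_D = k_p[V_ov V_SD − ½ V_SD²] and I_D = (V_DD − V_SD)/R_D. Equating: 7.46 V_SD² − 12.1 V_SD + 1.78 = 0, giving V_SD = 0.164 V (the root below V_ov).
I_D = (1.78 − 0.164) / 4.52 = 0.358 mA.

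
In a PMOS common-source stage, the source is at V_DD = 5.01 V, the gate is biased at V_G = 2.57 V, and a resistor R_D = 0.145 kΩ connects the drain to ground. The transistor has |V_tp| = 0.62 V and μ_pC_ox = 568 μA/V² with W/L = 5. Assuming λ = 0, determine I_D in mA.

I_D = 4.70 mA

V_SG = V_DD − V_G = 5.01 − 2.57 = 2.44 V, so V_ov = 2.44 − 0.62 = 1.82 V.
k_p = μ_pC_ox · (W/L) = 2.84 mA/V².
Assume saturation: I_D = ½ k_p V_ov² = 0.5 × 2.84 × 1.82² = 4.7 mA, giving V_SD = V_DD − I_D R_D = 5.01 − 4.7 × 0.145 = 4.33 V.
V_SD = 4.33 V ≥ V_ov = 1.82 V, confirming saturation.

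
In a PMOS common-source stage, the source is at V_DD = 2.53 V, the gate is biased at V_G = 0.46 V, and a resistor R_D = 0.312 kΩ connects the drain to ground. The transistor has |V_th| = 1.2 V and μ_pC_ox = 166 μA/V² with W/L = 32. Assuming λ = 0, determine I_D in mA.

I_D = 2.01 mA

V_SG = V_DD − V_G = 2.53 − 0.46 = 2.07 V, so V_ov = 2.07 − 1.2 = 0.87 V.
k_p = μ_pC_ox · (W/L) = 5.312 mA/V².
Assume saturation: I_D = ½ k_p V_ov² = 0.5 × 5.312 × 0.87² = 2.01 mA, giving V_SD = V_DD − I_D R_D = 2.53 − 2.01 × 0.312 = 1.9 V.
V_SD = 1.9 V ≥ V_ov = 0.87 V, confirming saturation.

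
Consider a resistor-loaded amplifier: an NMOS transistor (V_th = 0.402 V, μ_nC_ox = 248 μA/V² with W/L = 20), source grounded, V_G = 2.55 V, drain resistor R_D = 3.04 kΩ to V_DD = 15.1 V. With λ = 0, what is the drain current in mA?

V_GS = V_G = 2.55 V, so V_ov = 2.55 − 0.402 = 2.15 V.
k_n = μ_nC_ox · (W/L) = 4.96 mA/V².
Assume saturation: I_D = ½ k_n V_ov² = 0.5 × 4.96 × 2.15² = 11.4 mA, giving V_DS = V_DD − I_D R_D = 15.1 − 11.4 × 3.04 = -19.7 V.
But -19.7 V < V_ov = 2.15 V, so the device is actually in triode.
In triode I_D = k_n[V_ov V_DS − ½ V_DS²] and I_D = (V_DD − V_DS)/R_D. Equating: 7.54 V_DS² − 33.39 V_DS + 15.1 = 0, giving V_DS = 0.511 V (the root below V_ov).
I_D = (15.1 − 0.511) / 3.04 = 4.8 mA.

I_D = 4.80 mA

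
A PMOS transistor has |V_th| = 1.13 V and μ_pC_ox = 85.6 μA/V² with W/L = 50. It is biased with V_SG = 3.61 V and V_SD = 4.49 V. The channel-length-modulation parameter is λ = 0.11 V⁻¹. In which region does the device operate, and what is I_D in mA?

k_p = μ_pC_ox · (W/L) = 4.28 mA/V².
V_ov = V_SG − |V_th| = 3.61 − 1.13 = 2.48 V.
Since V_SD = 4.49 V ≥ V_ov = 2.48 V, the device is in saturation.
I_D = ½ k_p V_ov² (1 + λ V_SD) = 0.5 × 4.28 × 2.48² × (1 + 0.11 × 4.49) = 19.7 mA.

Saturation; I_D = 19.7 mA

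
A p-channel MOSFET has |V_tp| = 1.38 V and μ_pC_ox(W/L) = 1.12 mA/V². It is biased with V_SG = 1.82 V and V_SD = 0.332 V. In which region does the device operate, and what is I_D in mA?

V_ov = V_SG − |V_tp| = 1.82 − 1.38 = 0.44 V.
Since V_SD = 0.332 V < V_ov = 0.44 V, the device is in the triode region.
I_D = k_p [V_ov · V_SD − ½ V_SD²] = 1.12 × [0.44 × 0.332 − 0.5 × 0.332²] = 0.102 mA.

Triode; I_D = 0.102 mA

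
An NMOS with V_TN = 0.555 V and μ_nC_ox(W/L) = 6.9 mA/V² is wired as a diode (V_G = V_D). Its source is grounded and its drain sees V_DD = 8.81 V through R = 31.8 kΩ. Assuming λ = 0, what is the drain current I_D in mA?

I_D = 0.251 mA

With gate tied to drain, V_GS = V_DS ≥ V_GS − V_TN, so the device is in saturation.
KCL at the drain: ½ k_n (V_GS − V_TN)² = (V_DD − V_GS)/R.
Let x = V_GS − 0.555. Then 110 x² + x − 8.255 = 0, giving x = 0.27 V (positive root), so V_GS = 0.825 V.
I_D = (V_DD − V_GS)/R = (8.81 − 0.825) / 31.8 = 0.251 mA.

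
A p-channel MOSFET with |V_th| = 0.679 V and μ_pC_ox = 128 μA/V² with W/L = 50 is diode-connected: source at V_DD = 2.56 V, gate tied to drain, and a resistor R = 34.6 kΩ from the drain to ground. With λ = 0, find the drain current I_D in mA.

I_D = 0.0507 mA

With gate tied to drain, V_SG = V_SD ≥ V_SG − |V_th|, so the device is in saturation.
k_p = μ_pC_ox · (W/L) = 6.4 mA/V².
KCL at the drain: ½ k_p (V_SG − |V_th|)² = (V_DD − V_SG)/R.
Let x = V_SG − 0.679. Then 111 x² + x − 1.881 = 0, giving x = 0.126 V (positive root), so V_SG = 0.805 V.
I_D = (V_DD − V_SG)/R = (2.56 − 0.805) / 34.6 = 0.0507 mA.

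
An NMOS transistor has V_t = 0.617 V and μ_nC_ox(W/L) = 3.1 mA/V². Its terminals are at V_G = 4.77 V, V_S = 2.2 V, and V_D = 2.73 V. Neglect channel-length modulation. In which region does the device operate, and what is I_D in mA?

Triode; I_D = 2.77 mA

V_GS = V_G − V_S = 4.77 − 2.2 = 2.57 V; V_DS = V_D − V_S = 2.73 − 2.2 = 0.53 V.
V_ov = V_GS − V_t = 2.57 − 0.617 = 1.95 V.
Since V_DS = 0.53 V < V_ov = 1.95 V, the device is in the triode region.
I_D = k_n [V_ov · V_DS − ½ V_DS²] = 3.1 × [1.95 × 0.53 − 0.5 × 0.53²] = 2.77 mA.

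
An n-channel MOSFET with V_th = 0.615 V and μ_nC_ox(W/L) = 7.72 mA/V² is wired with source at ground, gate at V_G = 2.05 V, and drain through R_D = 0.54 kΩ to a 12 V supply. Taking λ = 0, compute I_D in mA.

I_D = 7.95 mA

V_GS = V_G = 2.05 V, so V_ov = 2.05 − 0.615 = 1.43 V.
Assume saturation: I_D = ½ k_n V_ov² = 0.5 × 7.72 × 1.43² = 7.95 mA, giving V_DS = V_DD − I_D R_D = 12 − 7.95 × 0.54 = 7.71 V.
V_DS = 7.71 V ≥ V_ov = 1.43 V, confirming saturation.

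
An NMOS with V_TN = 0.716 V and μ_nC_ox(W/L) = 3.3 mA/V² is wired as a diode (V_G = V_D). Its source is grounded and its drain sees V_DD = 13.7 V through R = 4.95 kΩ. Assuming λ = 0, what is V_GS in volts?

With gate tied to drain, V_GS = V_DS ≥ V_GS − V_TN, so the device is in saturation.
KCL at the drain: ½ k_n (V_GS − V_TN)² = (V_DD − V_GS)/R.
Let x = V_GS − 0.716. Then 8.17 x² + x − 12.98 = 0, giving x = 1.2 V (positive root), so V_GS = 1.92 V.
I_D = (V_DD − V_GS)/R = (13.7 − 1.92) / 4.95 = 2.38 mA.

V_GS = 1.92 V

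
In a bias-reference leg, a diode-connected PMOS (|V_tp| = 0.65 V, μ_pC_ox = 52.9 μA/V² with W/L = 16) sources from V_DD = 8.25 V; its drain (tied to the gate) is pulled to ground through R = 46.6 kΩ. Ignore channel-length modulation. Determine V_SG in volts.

V_SG = 1.25 V

With gate tied to drain, V_SG = V_SD ≥ V_SG − |V_tp|, so the device is in saturation.
k_p = μ_pC_ox · (W/L) = 0.8464 mA/V².
KCL at the drain: ½ k_p (V_SG − |V_tp|)² = (V_DD − V_SG)/R.
Let x = V_SG − 0.65. Then 19.7 x² + x − 7.6 = 0, giving x = 0.596 V (positive root), so V_SG = 1.25 V.
I_D = (V_DD − V_SG)/R = (8.25 − 1.25) / 46.6 = 0.15 mA.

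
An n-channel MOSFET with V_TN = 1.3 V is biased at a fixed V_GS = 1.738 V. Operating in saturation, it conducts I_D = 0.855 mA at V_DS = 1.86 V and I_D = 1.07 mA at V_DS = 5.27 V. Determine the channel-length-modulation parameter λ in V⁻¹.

With V_GS fixed, I_D ∝ (1 + λ V_DS) in saturation, so I_D2/I_D1 = (1 + λ V_DS2)/(1 + λ V_DS1).
1.07/0.855 = 1.251 = (1 + 5.27 λ)/(1 + 1.86 λ).
Solving: λ (I_D1 V_DS2 − I_D2 V_DS1) = I_D2 − I_D1, so λ = (1.07 − 0.855) / (0.855 × 5.27 − 1.07 × 1.86) = 0.215 / 2.52 = 0.0855 V⁻¹.

λ = 0.0855 V⁻¹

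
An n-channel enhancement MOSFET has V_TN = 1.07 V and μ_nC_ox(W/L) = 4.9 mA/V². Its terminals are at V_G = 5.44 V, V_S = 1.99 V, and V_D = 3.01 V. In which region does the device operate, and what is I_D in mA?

Triode; I_D = 9.35 mA

V_GS = V_G − V_S = 5.44 − 1.99 = 3.45 V; V_DS = V_D − V_S = 3.01 − 1.99 = 1.02 V.
V_ov = V_GS − V_TN = 3.45 − 1.07 = 2.38 V.
Since V_DS = 1.02 V < V_ov = 2.38 V, the device is in the triode region.
I_D = k_n [V_ov · V_DS − ½ V_DS²] = 4.9 × [2.38 × 1.02 − 0.5 × 1.02²] = 9.35 mA.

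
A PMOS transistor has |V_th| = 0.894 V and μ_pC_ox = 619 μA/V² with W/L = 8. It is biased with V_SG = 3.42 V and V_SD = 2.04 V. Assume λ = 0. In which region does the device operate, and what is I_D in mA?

Triode; I_D = 15.2 mA

k_p = μ_pC_ox · (W/L) = 4.952 mA/V².
V_ov = V_SG − |V_th| = 3.42 − 0.894 = 2.53 V.
Since V_SD = 2.04 V < V_ov = 2.53 V, the device is in the triode region.
I_D = k_p [V_ov · V_SD − ½ V_SD²] = 4.952 × [2.53 × 2.04 − 0.5 × 2.04²] = 15.2 mA.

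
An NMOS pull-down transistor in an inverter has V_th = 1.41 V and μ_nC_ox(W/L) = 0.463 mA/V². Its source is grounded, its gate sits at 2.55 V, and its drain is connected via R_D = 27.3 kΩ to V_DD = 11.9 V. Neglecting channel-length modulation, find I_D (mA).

I_D = 0.301 mA

V_GS = V_G = 2.55 V, so V_ov = 2.55 − 1.41 = 1.14 V.
Assume saturation: I_D = ½ k_n V_ov² = 0.5 × 0.463 × 1.14² = 0.301 mA, giving V_DS = V_DD − I_D R_D = 11.9 − 0.301 × 27.3 = 3.69 V.
V_DS = 3.69 V ≥ V_ov = 1.14 V, confirming saturation.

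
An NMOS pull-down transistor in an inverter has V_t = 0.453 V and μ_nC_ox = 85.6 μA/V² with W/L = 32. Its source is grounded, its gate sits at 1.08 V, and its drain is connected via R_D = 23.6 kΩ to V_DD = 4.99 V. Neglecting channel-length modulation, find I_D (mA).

V_GS = V_G = 1.08 V, so V_ov = 1.08 − 0.453 = 0.627 V.
k_n = μ_nC_ox · (W/L) = 2.739 mA/V².
Assume saturation: I_D = ½ k_n V_ov² = 0.5 × 2.739 × 0.627² = 0.538 mA, giving V_DS = V_DD − I_D R_D = 4.99 − 0.538 × 23.6 = -7.72 V.
But -7.72 V < V_ov = 0.627 V, so the device is actually in triode.
In triode I_D = k_n[V_ov V_DS − ½ V_DS²] and I_D = (V_DD − V_DS)/R_D. Equating: 32.3 V_DS² − 41.53 V_DS + 4.99 = 0, giving V_DS = 0.134 V (the root below V_ov).
I_D = (4.99 − 0.134) / 23.6 = 0.206 mA.

I_D = 0.206 mA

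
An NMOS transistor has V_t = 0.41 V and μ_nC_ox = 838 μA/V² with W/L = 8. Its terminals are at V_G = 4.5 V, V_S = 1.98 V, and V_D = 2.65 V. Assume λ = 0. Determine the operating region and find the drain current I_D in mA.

Triode; I_D = 7.97 mA

V_GS = V_G − V_S = 4.5 − 1.98 = 2.52 V; V_DS = V_D − V_S = 2.65 − 1.98 = 0.67 V.
k_n = μ_nC_ox · (W/L) = 6.704 mA/V².
V_ov = V_GS − V_t = 2.52 − 0.41 = 2.11 V.
Since V_DS = 0.67 V < V_ov = 2.11 V, the device is in the triode region.
I_D = k_n [V_ov · V_DS − ½ V_DS²] = 6.704 × [2.11 × 0.67 − 0.5 × 0.67²] = 7.97 mA.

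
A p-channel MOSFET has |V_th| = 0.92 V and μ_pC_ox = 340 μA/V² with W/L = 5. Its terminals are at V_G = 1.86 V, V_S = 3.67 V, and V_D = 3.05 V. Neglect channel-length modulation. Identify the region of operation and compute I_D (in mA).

Triode; I_D = 0.611 mA

V_SG = V_S − V_G = 3.67 − 1.86 = 1.81 V; V_SD = V_S − V_D = 3.67 − 3.05 = 0.62 V.
k_p = μ_pC_ox · (W/L) = 1.7 mA/V².
V_ov = V_SG − |V_th| = 1.81 − 0.92 = 0.89 V.
Since V_SD = 0.62 V < V_ov = 0.89 V, the device is in the triode region.
I_D = k_p [V_ov · V_SD − ½ V_SD²] = 1.7 × [0.89 × 0.62 − 0.5 × 0.62²] = 0.611 mA.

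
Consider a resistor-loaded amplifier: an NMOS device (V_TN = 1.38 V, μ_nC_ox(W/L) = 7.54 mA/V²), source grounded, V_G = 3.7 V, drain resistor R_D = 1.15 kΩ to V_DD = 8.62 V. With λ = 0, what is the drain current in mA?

V_GS = V_G = 3.7 V, so V_ov = 3.7 − 1.38 = 2.32 V.
Assume saturation: I_D = ½ k_n V_ov² = 0.5 × 7.54 × 2.32² = 20.3 mA, giving V_DS = V_DD − I_D R_D = 8.62 − 20.3 × 1.15 = -14.7 V.
But -14.7 V < V_ov = 2.32 V, so the device is actually in triode.
In triode I_D = k_n[V_ov V_DS − ½ V_DS²] and I_D = (V_DD − V_DS)/R_D. Equating: 4.34 V_DS² − 21.12 V_DS + 8.62 = 0, giving V_DS = 0.45 V (the root below V_ov).
I_D = (8.62 − 0.45) / 1.15 = 7.1 mA.

I_D = 7.10 mA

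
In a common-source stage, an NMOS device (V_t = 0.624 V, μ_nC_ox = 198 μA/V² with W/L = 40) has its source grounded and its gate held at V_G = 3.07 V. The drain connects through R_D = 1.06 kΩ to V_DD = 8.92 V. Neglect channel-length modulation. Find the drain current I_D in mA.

I_D = 7.99 mA

V_GS = V_G = 3.07 V, so V_ov = 3.07 − 0.624 = 2.45 V.
k_n = μ_nC_ox · (W/L) = 7.92 mA/V².
Assume saturation: I_D = ½ k_n V_ov² = 0.5 × 7.92 × 2.45² = 23.7 mA, giving V_DS = V_DD − I_D R_D = 8.92 − 23.7 × 1.06 = -16.2 V.
But -16.2 V < V_ov = 2.45 V, so the device is actually in triode.
In triode I_D = k_n[V_ov V_DS − ½ V_DS²] and I_D = (V_DD − V_DS)/R_D. Equating: 4.2 V_DS² − 21.53 V_DS + 8.92 = 0, giving V_DS = 0.454 V (the root below V_ov).
I_D = (8.92 − 0.454) / 1.06 = 7.99 mA.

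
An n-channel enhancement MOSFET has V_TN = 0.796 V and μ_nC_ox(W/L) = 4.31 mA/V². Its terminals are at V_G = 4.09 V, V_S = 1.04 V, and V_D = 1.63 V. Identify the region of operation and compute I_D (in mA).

Triode; I_D = 4.98 mA

V_GS = V_G − V_S = 4.09 − 1.04 = 3.05 V; V_DS = V_D − V_S = 1.63 − 1.04 = 0.59 V.
V_ov = V_GS − V_TN = 3.05 − 0.796 = 2.25 V.
Since V_DS = 0.59 V < V_ov = 2.25 V, the device is in the triode region.
I_D = k_n [V_ov · V_DS − ½ V_DS²] = 4.31 × [2.25 × 0.59 − 0.5 × 0.59²] = 4.98 mA.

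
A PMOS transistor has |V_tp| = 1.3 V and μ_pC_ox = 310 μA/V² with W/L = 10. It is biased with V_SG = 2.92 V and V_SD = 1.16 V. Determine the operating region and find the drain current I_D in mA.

Triode; I_D = 3.74 mA

k_p = μ_pC_ox · (W/L) = 3.1 mA/V².
V_ov = V_SG − |V_tp| = 2.92 − 1.3 = 1.62 V.
Since V_SD = 1.16 V < V_ov = 1.62 V, the device is in the triode region.
I_D = k_p [V_ov · V_SD − ½ V_SD²] = 3.1 × [1.62 × 1.16 − 0.5 × 1.16²] = 3.74 mA.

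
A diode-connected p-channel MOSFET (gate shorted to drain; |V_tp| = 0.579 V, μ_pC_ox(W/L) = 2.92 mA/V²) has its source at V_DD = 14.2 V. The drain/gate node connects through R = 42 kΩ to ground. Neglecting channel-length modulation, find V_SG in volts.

V_SG = 1.04 V

With gate tied to drain, V_SG = V_SD ≥ V_SG − |V_tp|, so the device is in saturation.
KCL at the drain: ½ k_p (V_SG − |V_tp|)² = (V_DD − V_SG)/R.
Let x = V_SG − 0.579. Then 61.3 x² + x − 13.62 = 0, giving x = 0.463 V (positive root), so V_SG = 1.04 V.
I_D = (V_DD − V_SG)/R = (14.2 − 1.04) / 42 = 0.313 mA.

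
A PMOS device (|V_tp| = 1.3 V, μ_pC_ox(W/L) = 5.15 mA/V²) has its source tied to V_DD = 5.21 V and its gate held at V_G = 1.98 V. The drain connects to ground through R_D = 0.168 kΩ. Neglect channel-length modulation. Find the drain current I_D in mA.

I_D = 9.59 mA

V_SG = V_DD − V_G = 5.21 − 1.98 = 3.23 V, so V_ov = 3.23 − 1.3 = 1.93 V.
Assume saturation: I_D = ½ k_p V_ov² = 0.5 × 5.15 × 1.93² = 9.59 mA, giving V_SD = V_DD − I_D R_D = 5.21 − 9.59 × 0.168 = 3.6 V.
V_SD = 3.6 V ≥ V_ov = 1.93 V, confirming saturation.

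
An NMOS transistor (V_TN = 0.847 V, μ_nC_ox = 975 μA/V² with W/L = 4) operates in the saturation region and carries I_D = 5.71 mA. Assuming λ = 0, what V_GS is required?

k_n = μ_nC_ox · (W/L) = 3.9 mA/V².
In saturation I_D = ½ k_n (V_GS − V_TN)², so V_GS − V_TN = √(2 I_D / k_n) = √(2 × 5.71 / 3.9) = 1.71 V.
V_GS = 0.847 + 1.71 = 2.56 V.

V_GS = 2.56 V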